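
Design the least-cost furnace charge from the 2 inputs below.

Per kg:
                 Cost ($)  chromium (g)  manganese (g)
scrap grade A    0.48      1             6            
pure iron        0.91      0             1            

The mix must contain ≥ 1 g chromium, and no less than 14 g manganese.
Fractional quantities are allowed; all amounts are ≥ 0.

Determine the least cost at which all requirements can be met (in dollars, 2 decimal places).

$1.12

Let x1 = kg of scrap grade A, x2 = kg of pure iron.
min 0.48x1 + 0.91x2 with:
  1x1 ≥ 1   (chromium)
  6x1 + 1x2 ≥ 14   (manganese)
  x1, x2 ≥ 0.
At the optimum only scrap grade A is positive (pure iron = 0). Binding constraint: manganese.
Solving gives x1 = 2.333.
Cost = 0.48·2.333 = 1.1198.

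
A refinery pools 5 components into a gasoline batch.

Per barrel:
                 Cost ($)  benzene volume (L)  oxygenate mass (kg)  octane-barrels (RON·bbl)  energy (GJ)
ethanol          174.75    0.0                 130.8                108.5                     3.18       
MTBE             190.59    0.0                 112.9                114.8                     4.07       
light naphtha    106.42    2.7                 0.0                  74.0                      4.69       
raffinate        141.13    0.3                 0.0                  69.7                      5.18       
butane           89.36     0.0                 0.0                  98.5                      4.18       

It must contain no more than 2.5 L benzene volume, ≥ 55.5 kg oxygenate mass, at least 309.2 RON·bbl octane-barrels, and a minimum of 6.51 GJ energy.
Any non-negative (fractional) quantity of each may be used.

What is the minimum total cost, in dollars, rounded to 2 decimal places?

Let x1 = barrels of ethanol, x2 = barrels of MTBE, x3 = barrels of light naphtha, x4 = barrels of raffinate, x5 = barrels of butane.
Minimize 174.75x1 + 190.59x2 + 106.42x3 + 141.13x4 + 89.36x5 subject to:
  2.7x3 + 0.3x4 ≤ 2.5   (benzene volume)
  130.8x1 + 112.9x2 ≥ 55.5   (oxygenate mass)
  108.5x1 + 114.8x2 + 74x3 + 69.7x4 + 98.5x5 ≥ 309.2   (octane-barrels)
  3.18x1 + 4.07x2 + 4.69x3 + 5.18x4 + 4.18x5 ≥ 6.51   (energy)
  x1, x2, x3, x4, x5 ≥ 0.
The optimal basis is {ethanol, butane}; MTBE, light naphtha, raffinate drop out. There the oxygenate mass and octane-barrels constraints are tight.
So ethanol = 0.42431 barrels, butane = 2.6717 barrels.
Total cost: 174.75·0.42431 + 89.36·2.6717 = 312.8913.

$312.89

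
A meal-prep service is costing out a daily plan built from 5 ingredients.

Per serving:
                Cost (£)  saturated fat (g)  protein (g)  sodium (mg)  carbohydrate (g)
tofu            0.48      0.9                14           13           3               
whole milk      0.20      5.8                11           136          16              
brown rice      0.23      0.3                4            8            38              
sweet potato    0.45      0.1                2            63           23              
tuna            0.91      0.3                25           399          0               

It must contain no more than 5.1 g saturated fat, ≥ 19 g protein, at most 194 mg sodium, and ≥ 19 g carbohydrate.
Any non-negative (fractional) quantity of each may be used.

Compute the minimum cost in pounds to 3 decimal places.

Treat it as an LP. Let x1 = servings of tofu, x2 = servings of whole milk, x3 = servings of brown rice, x4 = servings of sweet potato, x5 = servings of tuna.
Minimize 0.48x1 + 0.2x2 + 0.23x3 + 0.45x4 + 0.91x5 with:
  0.9x1 + 5.8x2 + 0.3x3 + 0.1x4 + 0.3x5 ≤ 5.1   (saturated fat)
  14x1 + 11x2 + 4x3 + 2x4 + 25x5 ≥ 19   (protein)
  13x1 + 136x2 + 8x3 + 63x4 + 399x5 ≤ 194   (sodium)
  3x1 + 16x2 + 38x3 + 23x4 ≥ 19   (carbohydrate)
  x1, x2, x3, x4, x5 ≥ 0.
At the optimum only tofu, whole milk, brown rice are positive (sweet potato, tuna = 0). Binding constraints: saturated fat, protein, carbohydrate.
That vertex is x1 = 0.7246, x2 = 0.7605, x3 = 0.1226.
Objective = 0.48·0.7246 + 0.2·0.7605 + 0.23·0.1226 = 0.52811.

£0.528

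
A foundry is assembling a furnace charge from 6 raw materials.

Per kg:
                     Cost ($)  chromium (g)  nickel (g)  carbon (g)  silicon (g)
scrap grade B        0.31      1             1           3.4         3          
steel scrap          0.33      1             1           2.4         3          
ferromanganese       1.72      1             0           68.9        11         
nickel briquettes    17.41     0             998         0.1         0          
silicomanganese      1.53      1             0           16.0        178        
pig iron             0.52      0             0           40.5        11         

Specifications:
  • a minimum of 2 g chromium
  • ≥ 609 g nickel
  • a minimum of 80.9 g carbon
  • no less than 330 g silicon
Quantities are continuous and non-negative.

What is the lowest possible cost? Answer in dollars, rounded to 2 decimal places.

Let x1 = kg of scrap grade B, x2 = kg of steel scrap, x3 = kg of ferromanganese, x4 = kg of nickel briquettes, x5 = kg of silicomanganese, x6 = kg of pig iron.
min 0.31x1 + 0.33x2 + 1.72x3 + 17.41x4 + 1.53x5 + 0.52x6 with:
  1x1 + 1x2 + 1x3 + 1x5 ≥ 2   (chromium)
  1x1 + 1x2 + 998x4 ≥ 609   (nickel)
  3.4x1 + 2.4x2 + 68.9x3 + 0.1x4 + 16x5 + 40.5x6 ≥ 80.9   (carbon)
  3x1 + 3x2 + 11x3 + 178x5 + 11x6 ≥ 330   (silicon)
  x1, x2, x3, x4, x5, x6 ≥ 0.
The optimal basis is {scrap grade B, nickel briquettes, silicomanganese, pig iron}; steel scrap, ferromanganese drop out. Binding constraints: chromium, nickel, carbon, silicon.
Solving gives x1 = 0.2288, x4 = 0.61, x5 = 1.771, x6 = 1.277.
Total cost: 0.31·0.2288 + 17.41·0.61 + 1.53·1.771 + 0.52·1.277 = 14.0647.

$14.06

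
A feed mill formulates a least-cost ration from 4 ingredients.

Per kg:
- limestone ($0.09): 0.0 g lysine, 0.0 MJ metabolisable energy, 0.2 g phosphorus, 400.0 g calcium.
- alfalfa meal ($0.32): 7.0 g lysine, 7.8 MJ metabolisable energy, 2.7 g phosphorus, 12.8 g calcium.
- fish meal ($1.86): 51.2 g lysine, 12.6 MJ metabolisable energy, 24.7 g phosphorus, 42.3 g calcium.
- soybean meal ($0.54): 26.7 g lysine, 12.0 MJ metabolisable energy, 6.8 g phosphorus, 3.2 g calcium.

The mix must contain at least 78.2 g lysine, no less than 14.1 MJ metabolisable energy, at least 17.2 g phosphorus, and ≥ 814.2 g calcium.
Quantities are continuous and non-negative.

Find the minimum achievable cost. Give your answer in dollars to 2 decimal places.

$1.76

Let x1 = kg of limestone, x2 = kg of alfalfa meal, x3 = kg of fish meal, x4 = kg of soybean meal.
Minimize 0.09x1 + 0.32x2 + 1.86x3 + 0.54x4 s.t.:
  7x2 + 51.2x3 + 26.7x4 ≥ 78.2   (lysine)
  7.8x2 + 12.6x3 + 12x4 ≥ 14.1   (metabolisable energy)
  0.2x1 + 2.7x2 + 24.7x3 + 6.8x4 ≥ 17.2   (phosphorus)
  400x1 + 12.8x2 + 42.3x3 + 3.2x4 ≥ 814.2   (calcium)
  x1, x2, x3, x4 ≥ 0.
The optimal basis is {limestone, soybean meal}; alfalfa meal, fish meal drop out. The lysine and calcium requirements are met with equality.
Optimal quantities: limestone = 2.012 kg, soybean meal = 2.929 kg.
Cost = 0.09·2.012 + 0.54·2.929 = 1.7627.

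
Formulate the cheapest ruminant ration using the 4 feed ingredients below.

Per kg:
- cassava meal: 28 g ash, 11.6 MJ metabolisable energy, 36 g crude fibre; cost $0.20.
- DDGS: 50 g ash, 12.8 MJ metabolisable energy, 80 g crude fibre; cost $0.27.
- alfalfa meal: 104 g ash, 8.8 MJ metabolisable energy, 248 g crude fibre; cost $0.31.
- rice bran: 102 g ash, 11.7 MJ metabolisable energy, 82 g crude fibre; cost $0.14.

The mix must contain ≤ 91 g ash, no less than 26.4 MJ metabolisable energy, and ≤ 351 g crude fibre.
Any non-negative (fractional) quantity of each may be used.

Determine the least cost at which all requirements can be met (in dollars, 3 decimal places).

Treat it as an LP. Let x1 = kg of cassava meal, x2 = kg of DDGS, x3 = kg of alfalfa meal, x4 = kg of rice bran.
Minimize 0.2x1 + 0.27x2 + 0.31x3 + 0.14x4 subject to:
  28x1 + 50x2 + 104x3 + 102x4 ≤ 91   (ash)
  11.6x1 + 12.8x2 + 8.8x3 + 11.7x4 ≥ 26.4   (metabolisable energy)
  36x1 + 80x2 + 248x3 + 82x4 ≤ 351   (crude fibre)
  x1, x2, x3, x4 ≥ 0.
The minimum-cost mix takes nothing from DDGS, alfalfa meal — only cassava meal, rice bran. There the ash and metabolisable energy constraints are tight.
Optimal quantities: cassava meal = 1.903 kg, rice bran = 0.3698 kg.
Total cost: 0.2·1.903 + 0.14·0.3698 = 0.43237.

$0.432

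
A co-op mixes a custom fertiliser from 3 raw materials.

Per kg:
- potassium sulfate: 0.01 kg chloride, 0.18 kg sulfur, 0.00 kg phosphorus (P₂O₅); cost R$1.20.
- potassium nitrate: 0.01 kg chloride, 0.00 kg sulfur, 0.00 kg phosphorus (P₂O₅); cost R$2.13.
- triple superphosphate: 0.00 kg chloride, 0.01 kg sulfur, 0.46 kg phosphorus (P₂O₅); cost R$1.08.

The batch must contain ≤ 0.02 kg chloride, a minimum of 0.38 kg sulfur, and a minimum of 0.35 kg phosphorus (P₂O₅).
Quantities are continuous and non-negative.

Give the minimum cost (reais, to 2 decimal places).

Let x1 = kg of potassium sulfate, x2 = kg of potassium nitrate, x3 = kg of triple superphosphate.
Minimize 1.2x1 + 2.13x2 + 1.08x3 subject to:
  0.01x1 + 0.01x2 ≤ 0.02   (chloride)
  0.18x1 + 0.01x3 ≥ 0.38   (sulfur)
  0.46x3 ≥ 0.35   (phosphorus (P₂O₅))
  x1, x2, x3 ≥ 0.
The cheapest feasible vertex uses only potassium sulfate, triple superphosphate; potassium nitrate is not used. The chloride and sulfur requirements are met with equality.
So potassium sulfate = 2 kg, triple superphosphate = 2 kg.
Cost = 1.2·2 + 1.08·2 = 4.5600.

R$4.56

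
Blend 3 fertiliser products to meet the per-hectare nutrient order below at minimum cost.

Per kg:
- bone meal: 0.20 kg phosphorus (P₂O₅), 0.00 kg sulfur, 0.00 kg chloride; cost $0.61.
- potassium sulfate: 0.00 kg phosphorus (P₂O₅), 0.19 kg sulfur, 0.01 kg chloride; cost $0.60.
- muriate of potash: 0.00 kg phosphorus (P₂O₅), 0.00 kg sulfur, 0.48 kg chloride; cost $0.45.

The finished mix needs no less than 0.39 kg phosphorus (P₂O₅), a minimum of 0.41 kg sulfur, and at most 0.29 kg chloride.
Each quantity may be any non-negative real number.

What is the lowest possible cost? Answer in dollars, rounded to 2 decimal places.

This is a linear program. Let x1 = kg of bone meal, x2 = kg of potassium sulfate, x3 = kg of muriate of potash.
min 0.61x1 + 0.6x2 + 0.45x3 subject to:
  0.2x1 ≥ 0.39   (phosphorus (P₂O₅))
  0.19x2 ≥ 0.41   (sulfur)
  0.01x2 + 0.48x3 ≤ 0.29   (chloride)
  x1, x2, x3 ≥ 0.
The minimum-cost mix takes nothing from muriate of potash — only bone meal, potassium sulfate. Binding constraints: phosphorus (P₂O₅) and sulfur.
Optimal quantities: bone meal = 1.95 kg, potassium sulfate = 2.158 kg.
Total cost: 0.61·1.95 + 0.6·2.158 = 2.4843.

$2.48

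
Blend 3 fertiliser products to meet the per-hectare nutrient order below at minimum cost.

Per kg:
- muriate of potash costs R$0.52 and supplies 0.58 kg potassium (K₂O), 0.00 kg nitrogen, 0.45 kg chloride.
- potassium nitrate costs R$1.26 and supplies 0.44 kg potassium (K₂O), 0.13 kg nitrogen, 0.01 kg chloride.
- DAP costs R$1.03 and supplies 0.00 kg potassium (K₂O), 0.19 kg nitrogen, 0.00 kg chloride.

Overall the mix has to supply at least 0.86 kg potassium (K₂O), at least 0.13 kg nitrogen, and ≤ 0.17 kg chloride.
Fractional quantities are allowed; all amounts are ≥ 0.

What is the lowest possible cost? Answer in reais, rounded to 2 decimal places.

This is a linear program. Let x1 = kg of muriate of potash, x2 = kg of potassium nitrate, x3 = kg of DAP.
Minimise 0.52x1 + 1.26x2 + 1.03x3 s.t.:
  0.58x1 + 0.44x2 ≥ 0.86   (potassium (K₂O))
  0.13x2 + 0.19x3 ≥ 0.13   (nitrogen)
  0.45x1 + 0.01x2 ≤ 0.17   (chloride)
  x1, x2, x3 ≥ 0.
At the optimum only muriate of potash, potassium nitrate are positive (DAP = 0). Binding constraints: potassium (K₂O) and chloride.
Optimal quantities: muriate of potash = 0.3444 kg, potassium nitrate = 1.501 kg.
Hence cost = 0.52·0.3444 + 1.26·1.501 = R$2.0703.

R$2.07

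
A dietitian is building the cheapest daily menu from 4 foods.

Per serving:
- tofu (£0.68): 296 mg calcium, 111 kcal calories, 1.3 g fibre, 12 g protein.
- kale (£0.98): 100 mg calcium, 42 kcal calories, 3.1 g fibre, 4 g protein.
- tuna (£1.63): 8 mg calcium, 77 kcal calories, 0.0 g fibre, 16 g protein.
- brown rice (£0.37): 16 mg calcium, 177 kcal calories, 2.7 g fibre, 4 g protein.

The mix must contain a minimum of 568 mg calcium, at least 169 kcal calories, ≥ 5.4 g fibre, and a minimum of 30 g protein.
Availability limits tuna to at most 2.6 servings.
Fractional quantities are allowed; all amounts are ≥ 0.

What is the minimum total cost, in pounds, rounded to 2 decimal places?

£1.84

This is a linear program. Let x1 = servings of tofu, x2 = servings of kale, x3 = servings of tuna, x4 = servings of brown rice.
Minimize 0.68x1 + 0.98x2 + 1.63x3 + 0.37x4 subject to:
  296x1 + 100x2 + 8x3 + 16x4 ≥ 568   (calcium)
  111x1 + 42x2 + 77x3 + 177x4 ≥ 169   (calories)
  1.3x1 + 3.1x2 + 2.7x4 ≥ 5.4   (fibre)
  12x1 + 4x2 + 16x3 + 4x4 ≥ 30   (protein)
  x3 ≤ 2.6
  x1, x2, x3, x4 ≥ 0.
At the optimum only tofu, brown rice are positive (kale, tuna = 0). The fibre and protein requirements are met with equality.
That vertex is x1 = 2.184, x4 = 0.9485.
Total cost: 0.68·2.184 + 0.37·0.9485 = 1.8361.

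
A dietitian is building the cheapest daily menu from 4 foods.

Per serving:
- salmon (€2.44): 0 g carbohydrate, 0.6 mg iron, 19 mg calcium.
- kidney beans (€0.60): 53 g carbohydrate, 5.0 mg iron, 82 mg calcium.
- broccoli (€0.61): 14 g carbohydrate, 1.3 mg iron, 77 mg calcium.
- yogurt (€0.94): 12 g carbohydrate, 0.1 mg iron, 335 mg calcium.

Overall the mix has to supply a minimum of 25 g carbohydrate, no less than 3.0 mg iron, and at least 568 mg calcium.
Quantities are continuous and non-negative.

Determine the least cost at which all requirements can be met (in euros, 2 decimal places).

Treat it as an LP. Let x1 = servings of salmon, x2 = servings of kidney beans, x3 = servings of broccoli, x4 = servings of yogurt.
Minimize 2.44x1 + 0.6x2 + 0.61x3 + 0.94x4 with:
  53x2 + 14x3 + 12x4 ≥ 25   (carbohydrate)
  0.6x1 + 5x2 + 1.3x3 + 0.1x4 ≥ 3   (iron)
  19x1 + 82x2 + 77x3 + 335x4 ≥ 568   (calcium)
  x1, x2, x3, x4 ≥ 0.
The cheapest feasible vertex uses only kidney beans, yogurt; salmon, broccoli are not used. The iron and calcium requirements are met with equality.
Solving gives x2 = 0.5689, x4 = 1.556.
Objective = 0.6·0.5689 + 0.94·1.556 = 1.8040.

€1.80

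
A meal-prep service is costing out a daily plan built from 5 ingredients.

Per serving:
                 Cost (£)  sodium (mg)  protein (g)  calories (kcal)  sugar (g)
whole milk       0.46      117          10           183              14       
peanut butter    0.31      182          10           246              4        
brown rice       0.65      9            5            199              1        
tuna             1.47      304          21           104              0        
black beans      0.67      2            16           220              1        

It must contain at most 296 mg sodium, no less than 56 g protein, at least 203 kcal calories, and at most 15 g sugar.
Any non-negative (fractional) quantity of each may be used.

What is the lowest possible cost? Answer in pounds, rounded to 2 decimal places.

£2.17

Let x1 = servings of whole milk, x2 = servings of peanut butter, x3 = servings of brown rice, x4 = servings of tuna, x5 = servings of black beans.
min 0.46x1 + 0.31x2 + 0.65x3 + 1.47x4 + 0.67x5 s.t.:
  117x1 + 182x2 + 9x3 + 304x4 + 2x5 ≤ 296   (sodium)
  10x1 + 10x2 + 5x3 + 21x4 + 16x5 ≥ 56   (protein)
  183x1 + 246x2 + 199x3 + 104x4 + 220x5 ≥ 203   (calories)
  14x1 + 4x2 + 1x3 + 1x5 ≤ 15   (sugar)
  x1, x2, x3, x4, x5 ≥ 0.
At the optimum only peanut butter, black beans are positive (whole milk, brown rice, tuna = 0). There the sodium and protein constraints are tight.
That vertex is x2 = 1.599, x5 = 2.501.
Total cost: 0.31·1.599 + 0.67·2.501 = 2.1714.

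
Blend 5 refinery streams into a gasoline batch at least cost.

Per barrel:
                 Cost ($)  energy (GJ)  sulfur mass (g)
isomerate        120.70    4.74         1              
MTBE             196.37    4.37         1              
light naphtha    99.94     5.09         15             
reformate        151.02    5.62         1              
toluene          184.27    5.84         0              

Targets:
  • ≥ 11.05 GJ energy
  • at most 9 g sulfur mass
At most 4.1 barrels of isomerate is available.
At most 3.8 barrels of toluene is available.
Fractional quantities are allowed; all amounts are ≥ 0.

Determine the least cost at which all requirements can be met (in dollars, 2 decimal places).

Let x1 = barrels of isomerate, x2 = barrels of MTBE, x3 = barrels of light naphtha, x4 = barrels of reformate, x5 = barrels of toluene.
Minimise 120.7x1 + 196.37x2 + 99.94x3 + 151.02x4 + 184.27x5 subject to:
  4.74x1 + 4.37x2 + 5.09x3 + 5.62x4 + 5.84x5 ≥ 11.05   (energy)
  1x1 + 1x2 + 15x3 + 1x4 ≤ 9   (sulfur mass)
  x1 ≤ 4.1
  x5 ≤ 3.8
  x1, x2, x3, x4, x5 ≥ 0.
The optimal basis is {isomerate, light naphtha}; MTBE, reformate, toluene drop out. Binding constraints: energy and sulfur mass.
So isomerate = 1.817 barrels, light naphtha = 0.4789 barrels.
Objective = 120.7·1.817 + 99.94·0.4789 = 267.1732.

$267.17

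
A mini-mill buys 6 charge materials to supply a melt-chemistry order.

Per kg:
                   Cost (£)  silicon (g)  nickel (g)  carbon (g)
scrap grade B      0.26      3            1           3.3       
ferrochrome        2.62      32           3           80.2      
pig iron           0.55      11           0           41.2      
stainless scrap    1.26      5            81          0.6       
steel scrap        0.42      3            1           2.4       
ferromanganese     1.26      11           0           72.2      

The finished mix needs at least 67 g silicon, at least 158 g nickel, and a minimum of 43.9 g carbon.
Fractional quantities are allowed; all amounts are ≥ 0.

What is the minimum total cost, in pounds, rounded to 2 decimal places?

£5.32

Set it up as a linear program. Let x1 = kg of scrap grade B, x2 = kg of ferrochrome, x3 = kg of pig iron, x4 = kg of stainless scrap, x5 = kg of steel scrap, x6 = kg of ferromanganese.
Minimise 0.26x1 + 2.62x2 + 0.55x3 + 1.26x4 + 0.42x5 + 1.26x6 s.t.:
  3x1 + 32x2 + 11x3 + 5x4 + 3x5 + 11x6 ≥ 67   (silicon)
  1x1 + 3x2 + 81x4 + 1x5 ≥ 158   (nickel)
  3.3x1 + 80.2x2 + 41.2x3 + 0.6x4 + 2.4x5 + 72.2x6 ≥ 43.9   (carbon)
  x1, x2, x3, x4, x5, x6 ≥ 0.
The optimal basis is {pig iron, stainless scrap}; scrap grade B, ferrochrome, steel scrap, ferromanganese drop out. Binding constraints: silicon and nickel.
So pig iron = 5.204 kg, stainless scrap = 1.951 kg.
Cost = 0.55·5.204 + 1.26·1.951 = 5.3205.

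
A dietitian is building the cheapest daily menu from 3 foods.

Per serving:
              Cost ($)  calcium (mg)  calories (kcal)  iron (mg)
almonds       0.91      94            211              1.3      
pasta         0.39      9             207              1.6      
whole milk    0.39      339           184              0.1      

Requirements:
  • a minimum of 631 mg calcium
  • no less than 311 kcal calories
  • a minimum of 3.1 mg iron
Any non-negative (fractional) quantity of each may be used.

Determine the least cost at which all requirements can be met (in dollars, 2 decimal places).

$1.42

Let x1 = servings of almonds, x2 = servings of pasta, x3 = servings of whole milk.
Minimise 0.91x1 + 0.39x2 + 0.39x3 subject to:
  94x1 + 9x2 + 339x3 ≥ 631   (calcium)
  211x1 + 207x2 + 184x3 ≥ 311   (calories)
  1.3x1 + 1.6x2 + 0.1x3 ≥ 3.1   (iron)
  x1, x2, x3 ≥ 0.
The minimum-cost mix takes nothing from almonds — only pasta, whole milk. The calcium and iron requirements are met with equality.
That vertex is x2 = 1.824, x3 = 1.813.
Cost = 0.39·1.824 + 0.39·1.813 = 1.4184.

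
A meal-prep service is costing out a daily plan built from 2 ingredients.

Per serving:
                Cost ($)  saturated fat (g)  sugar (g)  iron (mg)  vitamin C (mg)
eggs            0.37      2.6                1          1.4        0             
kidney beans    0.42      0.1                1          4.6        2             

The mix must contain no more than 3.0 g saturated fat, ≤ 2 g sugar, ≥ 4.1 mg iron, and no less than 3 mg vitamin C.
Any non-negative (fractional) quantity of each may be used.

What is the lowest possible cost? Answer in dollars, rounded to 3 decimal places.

$0.630

Treat it as an LP. Let x1 = servings of eggs, x2 = servings of kidney beans.
min 0.37x1 + 0.42x2 subject to:
  2.6x1 + 0.1x2 ≤ 3   (saturated fat)
  1x1 + 1x2 ≤ 2   (sugar)
  1.4x1 + 4.6x2 ≥ 4.1   (iron)
  2x2 ≥ 3   (vitamin C)
  x1, x2 ≥ 0.
At the optimum only kidney beans is positive (eggs = 0). There the vitamin C constraint is tight.
Solving gives x2 = 1.5.
Objective = 0.42·1.5 = 0.63000.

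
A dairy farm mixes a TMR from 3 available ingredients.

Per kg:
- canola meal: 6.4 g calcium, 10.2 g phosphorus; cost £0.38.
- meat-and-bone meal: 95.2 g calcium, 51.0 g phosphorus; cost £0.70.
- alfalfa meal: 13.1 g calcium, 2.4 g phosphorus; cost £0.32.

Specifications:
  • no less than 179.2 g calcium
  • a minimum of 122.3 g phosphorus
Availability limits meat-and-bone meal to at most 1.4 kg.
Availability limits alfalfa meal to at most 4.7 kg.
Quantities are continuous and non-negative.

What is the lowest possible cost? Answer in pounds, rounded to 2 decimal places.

Set it up as a linear program. Let x1 = kg of canola meal, x2 = kg of meat-and-bone meal, x3 = kg of alfalfa meal.
Minimise 0.38x1 + 0.7x2 + 0.32x3 with:
  6.4x1 + 95.2x2 + 13.1x3 ≥ 179.2   (calcium)
  10.2x1 + 51x2 + 2.4x3 ≥ 122.3   (phosphorus)
  x2 ≤ 1.4
  x3 ≤ 4.7
  x1, x2, x3 ≥ 0.
The optimal mix uses every input. There the calcium, phosphorus, the meat-and-bone meal cap constraints are tight.
So canola meal = 4.706 kg, meat-and-bone meal = 1.4 kg, alfalfa meal = 1.206 kg.
Cost = 0.38·4.706 + 0.7·1.4 + 0.32·1.206 = 3.1542.

£3.15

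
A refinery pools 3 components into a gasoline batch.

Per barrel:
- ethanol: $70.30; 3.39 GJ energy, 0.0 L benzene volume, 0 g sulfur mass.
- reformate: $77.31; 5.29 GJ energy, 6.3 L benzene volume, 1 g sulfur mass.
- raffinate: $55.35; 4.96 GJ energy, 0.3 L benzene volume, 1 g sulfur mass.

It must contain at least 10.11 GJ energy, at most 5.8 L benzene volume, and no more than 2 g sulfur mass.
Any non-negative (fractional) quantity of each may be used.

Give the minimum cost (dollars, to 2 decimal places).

$114.64

Let x1 = barrels of ethanol, x2 = barrels of reformate, x3 = barrels of raffinate.
Minimize 70.3x1 + 77.31x2 + 55.35x3 s.t.:
  3.39x1 + 5.29x2 + 4.96x3 ≥ 10.11   (energy)
  6.3x2 + 0.3x3 ≤ 5.8   (benzene volume)
  1x2 + 1x3 ≤ 2   (sulfur mass)
  x1, x2, x3 ≥ 0.
The cheapest feasible vertex uses only ethanol, raffinate; reformate is not used. Binding constraints: energy and sulfur mass.
That vertex is x1 = 0.05605, x3 = 2.
Hence cost = 70.3·0.05605 + 55.35·2 = $114.6403.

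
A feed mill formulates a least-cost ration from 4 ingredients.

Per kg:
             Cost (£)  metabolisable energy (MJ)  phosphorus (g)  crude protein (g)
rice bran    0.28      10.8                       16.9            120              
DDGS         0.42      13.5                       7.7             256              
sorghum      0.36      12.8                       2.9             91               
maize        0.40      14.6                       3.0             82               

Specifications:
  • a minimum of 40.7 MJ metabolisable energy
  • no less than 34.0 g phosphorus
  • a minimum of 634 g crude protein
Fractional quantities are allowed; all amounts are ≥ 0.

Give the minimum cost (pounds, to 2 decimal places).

Treat it as an LP. Let x1 = kg of rice bran, x2 = kg of DDGS, x3 = kg of sorghum, x4 = kg of maize.
Minimise 0.28x1 + 0.42x2 + 0.36x3 + 0.4x4 with:
  10.8x1 + 13.5x2 + 12.8x3 + 14.6x4 ≥ 40.7   (metabolisable energy)
  16.9x1 + 7.7x2 + 2.9x3 + 3x4 ≥ 34   (phosphorus)
  120x1 + 256x2 + 91x3 + 82x4 ≥ 634   (crude protein)
  x1, x2, x3, x4 ≥ 0.
The optimal basis is {rice bran, DDGS}; sorghum, maize drop out. There the metabolisable energy and crude protein constraints are tight.
Optimal quantities: rice bran = 1.625 kg, DDGS = 1.715 kg.
Hence cost = 0.28·1.625 + 0.42·1.715 = £1.1753.

£1.18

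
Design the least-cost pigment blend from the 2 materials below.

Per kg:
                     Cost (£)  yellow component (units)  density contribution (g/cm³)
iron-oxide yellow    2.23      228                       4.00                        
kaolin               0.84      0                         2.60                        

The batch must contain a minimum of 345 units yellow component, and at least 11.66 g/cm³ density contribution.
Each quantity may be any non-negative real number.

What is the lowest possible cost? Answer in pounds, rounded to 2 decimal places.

£5.19

Set it up as a linear program. Let x1 = kg of iron-oxide yellow, x2 = kg of kaolin.
min 2.23x1 + 0.84x2 s.t.:
  228x1 ≥ 345   (yellow component)
  4x1 + 2.6x2 ≥ 11.66   (density contribution)
  x1, x2 ≥ 0.
Both inputs are positive at the optimum. Binding constraints: yellow component and density contribution.
Optimal quantities: iron-oxide yellow = 1.513 kg, kaolin = 2.157 kg.
Total cost: 2.23·1.513 + 0.84·2.157 = 5.1859.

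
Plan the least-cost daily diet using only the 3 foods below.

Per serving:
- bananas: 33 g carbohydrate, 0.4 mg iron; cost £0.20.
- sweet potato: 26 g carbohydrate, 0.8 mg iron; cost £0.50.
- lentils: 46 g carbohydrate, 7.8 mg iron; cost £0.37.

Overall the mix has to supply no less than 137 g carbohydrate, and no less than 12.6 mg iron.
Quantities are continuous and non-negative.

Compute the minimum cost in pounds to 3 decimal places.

£0.968

Treat it as an LP. Let x1 = servings of bananas, x2 = servings of sweet potato, x3 = servings of lentils.
min 0.2x1 + 0.5x2 + 0.37x3 with:
  33x1 + 26x2 + 46x3 ≥ 137   (carbohydrate)
  0.4x1 + 0.8x2 + 7.8x3 ≥ 12.6   (iron)
  x1, x2, x3 ≥ 0.
The cheapest feasible vertex uses only bananas, lentils; sweet potato is not used. Binding constraints: carbohydrate and iron.
Optimal quantities: bananas = 2.046 servings, lentils = 1.51 servings.
Hence cost = 0.2·2.046 + 0.37·1.51 = £0.96790.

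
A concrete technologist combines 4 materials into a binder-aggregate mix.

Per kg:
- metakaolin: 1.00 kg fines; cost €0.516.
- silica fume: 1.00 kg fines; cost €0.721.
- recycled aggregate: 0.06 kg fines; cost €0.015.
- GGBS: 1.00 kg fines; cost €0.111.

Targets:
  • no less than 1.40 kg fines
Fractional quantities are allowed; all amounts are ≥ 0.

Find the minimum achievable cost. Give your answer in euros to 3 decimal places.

Treat it as an LP. Let x1 = kg of metakaolin, x2 = kg of silica fume, x3 = kg of recycled aggregate, x4 = kg of GGBS.
Minimise 0.516x1 + 0.721x2 + 0.015x3 + 0.111x4 s.t.:
  1x1 + 1x2 + 0.06x3 + 1x4 ≥ 1.4   (fines)
  x1, x2, x3, x4 ≥ 0.
At the optimum only GGBS is positive (metakaolin, silica fume, recycled aggregate = 0). Binding constraint: fines.
So GGBS = 1.4 kg.
Hence cost = 0.111·1.4 = €0.15540.

€0.155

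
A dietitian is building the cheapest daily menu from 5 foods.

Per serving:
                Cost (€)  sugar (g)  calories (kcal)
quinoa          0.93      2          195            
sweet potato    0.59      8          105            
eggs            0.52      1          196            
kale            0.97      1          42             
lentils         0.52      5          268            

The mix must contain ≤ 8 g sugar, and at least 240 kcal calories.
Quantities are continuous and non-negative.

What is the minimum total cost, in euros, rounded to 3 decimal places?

This is a linear program. Let x1 = servings of quinoa, x2 = servings of sweet potato, x3 = servings of eggs, x4 = servings of kale, x5 = servings of lentils.
Minimize 0.93x1 + 0.59x2 + 0.52x3 + 0.97x4 + 0.52x5 s.t.:
  2x1 + 8x2 + 1x3 + 1x4 + 5x5 ≤ 8   (sugar)
  195x1 + 105x2 + 196x3 + 42x4 + 268x5 ≥ 240   (calories)
  x1, x2, x3, x4, x5 ≥ 0.
The cheapest feasible vertex uses only lentils; quinoa, sweet potato, eggs, kale are not used. Binding constraint: calories.
Optimal quantities: lentils = 0.8955 servings.
Objective = 0.52·0.8955 = 0.46566.

€0.466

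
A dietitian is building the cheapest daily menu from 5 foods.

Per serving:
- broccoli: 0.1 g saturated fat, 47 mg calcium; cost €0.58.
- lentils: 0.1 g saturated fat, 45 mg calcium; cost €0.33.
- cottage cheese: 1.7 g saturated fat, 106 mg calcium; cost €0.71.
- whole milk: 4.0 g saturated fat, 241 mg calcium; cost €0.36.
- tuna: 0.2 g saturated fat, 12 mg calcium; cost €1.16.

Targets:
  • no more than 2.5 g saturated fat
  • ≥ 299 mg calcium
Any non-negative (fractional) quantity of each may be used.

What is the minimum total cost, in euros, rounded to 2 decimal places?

€1.45

Set it up as a linear program. Let x1 = servings of broccoli, x2 = servings of lentils, x3 = servings of cottage cheese, x4 = servings of whole milk, x5 = servings of tuna.
Minimise 0.58x1 + 0.33x2 + 0.71x3 + 0.36x4 + 1.16x5 with:
  0.1x1 + 0.1x2 + 1.7x3 + 4x4 + 0.2x5 ≤ 2.5   (saturated fat)
  47x1 + 45x2 + 106x3 + 241x4 + 12x5 ≥ 299   (calcium)
  x1, x2, x3, x4, x5 ≥ 0.
The optimal basis is {lentils, whole milk}; broccoli, cottage cheese, tuna drop out. There the saturated fat and calcium constraints are tight.
Optimal quantities: lentils = 3.807 servings, whole milk = 0.5298 servings.
Objective = 0.33·3.807 + 0.36·0.5298 = 1.4470.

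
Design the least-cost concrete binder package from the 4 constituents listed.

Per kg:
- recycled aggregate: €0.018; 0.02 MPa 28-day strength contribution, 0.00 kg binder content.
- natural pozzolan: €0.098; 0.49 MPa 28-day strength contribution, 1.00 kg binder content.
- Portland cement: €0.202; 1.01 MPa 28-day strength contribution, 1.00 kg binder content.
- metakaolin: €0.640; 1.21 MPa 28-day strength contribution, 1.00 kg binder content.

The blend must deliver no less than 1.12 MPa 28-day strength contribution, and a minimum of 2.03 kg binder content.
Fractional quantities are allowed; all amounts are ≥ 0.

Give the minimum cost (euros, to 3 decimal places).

€0.224

Set it up as a linear program. Let x1 = kg of recycled aggregate, x2 = kg of natural pozzolan, x3 = kg of Portland cement, x4 = kg of metakaolin.
Minimize 0.018x1 + 0.098x2 + 0.202x3 + 0.64x4 s.t.:
  0.02x1 + 0.49x2 + 1.01x3 + 1.21x4 ≥ 1.12   (28-day strength contribution)
  1x2 + 1x3 + 1x4 ≥ 2.03   (binder content)
  x1, x2, x3, x4 ≥ 0.
The optimal basis is {natural pozzolan, Portland cement}; recycled aggregate, metakaolin drop out. There the 28-day strength contribution and binder content constraints are tight.
That vertex is x2 = 1.789, x3 = 0.241.
Cost = 0.098·1.789 + 0.202·0.241 = 0.22400.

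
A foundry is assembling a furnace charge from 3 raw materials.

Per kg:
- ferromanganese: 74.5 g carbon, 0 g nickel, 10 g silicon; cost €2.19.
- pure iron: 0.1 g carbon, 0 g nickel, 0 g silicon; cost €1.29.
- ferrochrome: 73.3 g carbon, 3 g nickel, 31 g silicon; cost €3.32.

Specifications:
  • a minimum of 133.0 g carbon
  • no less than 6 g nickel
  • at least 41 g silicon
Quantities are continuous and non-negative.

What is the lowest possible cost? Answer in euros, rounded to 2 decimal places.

Set it up as a linear program. Let x1 = kg of ferromanganese, x2 = kg of pure iron, x3 = kg of ferrochrome.
Minimize 2.19x1 + 1.29x2 + 3.32x3 with:
  74.5x1 + 0.1x2 + 73.3x3 ≥ 133   (carbon)
  3x3 ≥ 6   (nickel)
  10x1 + 31x3 ≥ 41   (silicon)
  x1, x2, x3 ≥ 0.
The optimal basis is {ferrochrome}; ferromanganese, pure iron drop out. Binding constraint: nickel.
That vertex is x3 = 2.
Total cost: 3.32·2 = 6.6400.

€6.64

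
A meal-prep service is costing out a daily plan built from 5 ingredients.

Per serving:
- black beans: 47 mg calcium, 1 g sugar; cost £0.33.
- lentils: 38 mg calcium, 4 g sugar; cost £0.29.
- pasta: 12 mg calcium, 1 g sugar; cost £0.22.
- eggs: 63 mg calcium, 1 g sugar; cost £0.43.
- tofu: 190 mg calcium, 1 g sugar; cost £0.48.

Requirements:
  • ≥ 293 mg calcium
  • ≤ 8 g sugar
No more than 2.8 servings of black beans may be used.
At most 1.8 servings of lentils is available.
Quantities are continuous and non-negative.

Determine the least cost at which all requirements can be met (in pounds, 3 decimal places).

£0.740

This is a linear program. Let x1 = servings of black beans, x2 = servings of lentils, x3 = servings of pasta, x4 = servings of eggs, x5 = servings of tofu.
min 0.33x1 + 0.29x2 + 0.22x3 + 0.43x4 + 0.48x5 subject to:
  47x1 + 38x2 + 12x3 + 63x4 + 190x5 ≥ 293   (calcium)
  1x1 + 4x2 + 1x3 + 1x4 + 1x5 ≤ 8   (sugar)
  x1 ≤ 2.8
  x2 ≤ 1.8
  x1, x2, x3, x4, x5 ≥ 0.
The minimum-cost mix takes nothing from black beans, lentils, pasta, eggs — only tofu. There the calcium constraint is tight.
Optimal quantities: tofu = 1.542 servings.
Cost = 0.48·1.542 = 0.74016.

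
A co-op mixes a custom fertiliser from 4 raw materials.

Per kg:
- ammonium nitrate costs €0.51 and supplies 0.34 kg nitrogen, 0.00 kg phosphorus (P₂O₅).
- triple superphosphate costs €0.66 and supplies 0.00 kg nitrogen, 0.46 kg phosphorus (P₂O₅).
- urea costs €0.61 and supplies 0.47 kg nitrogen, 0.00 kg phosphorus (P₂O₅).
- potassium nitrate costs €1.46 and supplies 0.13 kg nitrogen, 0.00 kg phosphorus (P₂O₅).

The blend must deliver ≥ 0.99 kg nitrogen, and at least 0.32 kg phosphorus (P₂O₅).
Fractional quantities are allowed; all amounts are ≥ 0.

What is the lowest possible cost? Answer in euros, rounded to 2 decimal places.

Set it up as a linear program. Let x1 = kg of ammonium nitrate, x2 = kg of triple superphosphate, x3 = kg of urea, x4 = kg of potassium nitrate.
Minimize 0.51x1 + 0.66x2 + 0.61x3 + 1.46x4 with:
  0.34x1 + 0.47x3 + 0.13x4 ≥ 0.99   (nitrogen)
  0.46x2 ≥ 0.32   (phosphorus (P₂O₅))
  x1, x2, x3, x4 ≥ 0.
The cheapest feasible vertex uses only triple superphosphate, urea; ammonium nitrate, potassium nitrate are not used. There the nitrogen and phosphorus (P₂O₅) constraints are tight.
So triple superphosphate = 0.6957 kg, urea = 2.106 kg.
Total cost: 0.66·0.6957 + 0.61·2.106 = 1.7438.

€1.74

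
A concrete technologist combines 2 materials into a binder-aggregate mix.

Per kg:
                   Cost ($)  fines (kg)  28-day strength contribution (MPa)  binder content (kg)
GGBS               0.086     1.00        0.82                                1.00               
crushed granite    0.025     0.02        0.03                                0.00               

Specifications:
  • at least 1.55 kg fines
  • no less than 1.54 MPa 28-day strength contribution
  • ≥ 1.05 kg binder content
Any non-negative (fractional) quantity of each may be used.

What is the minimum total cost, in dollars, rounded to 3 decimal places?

Let x1 = kg of GGBS, x2 = kg of crushed granite.
min 0.086x1 + 0.025x2 with:
  1x1 + 0.02x2 ≥ 1.55   (fines)
  0.82x1 + 0.03x2 ≥ 1.54   (28-day strength contribution)
  1x1 ≥ 1.05   (binder content)
  x1, x2 ≥ 0.
The optimal basis is {GGBS}; crushed granite drops out. The 28-day strength contribution requirement is met with equality.
So GGBS = 1.878 kg.
Cost = 0.086·1.878 = 0.16151.

$0.162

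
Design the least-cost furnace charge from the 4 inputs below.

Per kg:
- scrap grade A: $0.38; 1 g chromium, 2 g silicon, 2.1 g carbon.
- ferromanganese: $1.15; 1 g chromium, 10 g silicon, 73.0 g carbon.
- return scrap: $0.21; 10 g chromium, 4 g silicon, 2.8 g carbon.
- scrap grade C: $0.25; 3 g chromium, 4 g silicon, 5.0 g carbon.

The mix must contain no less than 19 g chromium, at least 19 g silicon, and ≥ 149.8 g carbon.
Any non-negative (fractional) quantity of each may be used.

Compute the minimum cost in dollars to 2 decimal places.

$2.64

Let x1 = kg of scrap grade A, x2 = kg of ferromanganese, x3 = kg of return scrap, x4 = kg of scrap grade C.
Minimize 0.38x1 + 1.15x2 + 0.21x3 + 0.25x4 s.t.:
  1x1 + 1x2 + 10x3 + 3x4 ≥ 19   (chromium)
  2x1 + 10x2 + 4x3 + 4x4 ≥ 19   (silicon)
  2.1x1 + 73x2 + 2.8x3 + 5x4 ≥ 149.8   (carbon)
  x1, x2, x3, x4 ≥ 0.
The minimum-cost mix takes nothing from scrap grade A, scrap grade C — only ferromanganese, return scrap. The chromium and carbon requirements are met with equality.
That vertex is x2 = 1.987, x3 = 1.701.
Hence cost = 1.15·1.987 + 0.21·1.701 = $2.6423.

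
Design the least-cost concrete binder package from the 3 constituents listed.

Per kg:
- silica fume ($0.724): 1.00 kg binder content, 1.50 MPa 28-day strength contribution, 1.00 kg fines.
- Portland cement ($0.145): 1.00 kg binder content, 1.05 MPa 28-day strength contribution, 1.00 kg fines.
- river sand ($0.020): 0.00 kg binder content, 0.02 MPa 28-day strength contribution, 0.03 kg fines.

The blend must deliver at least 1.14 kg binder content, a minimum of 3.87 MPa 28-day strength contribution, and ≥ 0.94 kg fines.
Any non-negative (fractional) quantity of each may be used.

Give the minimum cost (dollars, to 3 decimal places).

Set it up as a linear program. Let x1 = kg of silica fume, x2 = kg of Portland cement, x3 = kg of river sand.
Minimize 0.724x1 + 0.145x2 + 0.02x3 s.t.:
  1x1 + 1x2 ≥ 1.14   (binder content)
  1.5x1 + 1.05x2 + 0.02x3 ≥ 3.87   (28-day strength contribution)
  1x1 + 1x2 + 0.03x3 ≥ 0.94   (fines)
  x1, x2, x3 ≥ 0.
The minimum-cost mix takes nothing from silica fume, river sand — only Portland cement. The 28-day strength contribution requirement is met with equality.
That vertex is x2 = 3.686.
Objective = 0.145·3.686 = 0.53447.

$0.534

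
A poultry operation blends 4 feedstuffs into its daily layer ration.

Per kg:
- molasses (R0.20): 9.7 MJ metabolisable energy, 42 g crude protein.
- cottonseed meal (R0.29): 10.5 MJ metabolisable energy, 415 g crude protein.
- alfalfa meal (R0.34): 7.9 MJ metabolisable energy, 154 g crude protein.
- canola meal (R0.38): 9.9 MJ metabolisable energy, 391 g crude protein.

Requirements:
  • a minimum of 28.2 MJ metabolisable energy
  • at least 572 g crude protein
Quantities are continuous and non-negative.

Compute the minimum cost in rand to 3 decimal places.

Let x1 = kg of molasses, x2 = kg of cottonseed meal, x3 = kg of alfalfa meal, x4 = kg of canola meal.
min 0.2x1 + 0.29x2 + 0.34x3 + 0.38x4 with:
  9.7x1 + 10.5x2 + 7.9x3 + 9.9x4 ≥ 28.2   (metabolisable energy)
  42x1 + 415x2 + 154x3 + 391x4 ≥ 572   (crude protein)
  x1, x2, x3, x4 ≥ 0.
The optimal basis is {molasses, cottonseed meal}; alfalfa meal, canola meal drop out. The metabolisable energy and crude protein requirements are met with equality.
Solving gives x1 = 1.589, x2 = 1.217.
Objective = 0.2·1.589 + 0.29·1.217 = 0.67073.

R0.671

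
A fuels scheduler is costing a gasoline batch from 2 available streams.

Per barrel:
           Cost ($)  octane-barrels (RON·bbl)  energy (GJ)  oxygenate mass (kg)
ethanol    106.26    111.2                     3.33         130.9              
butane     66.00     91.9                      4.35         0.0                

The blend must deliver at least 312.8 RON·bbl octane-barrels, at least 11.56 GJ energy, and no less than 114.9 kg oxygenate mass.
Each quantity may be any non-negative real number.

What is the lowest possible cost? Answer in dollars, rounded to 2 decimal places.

This is a linear program. Let x1 = barrels of ethanol, x2 = barrels of butane.
Minimise 106.26x1 + 66x2 with:
  111.2x1 + 91.9x2 ≥ 312.8   (octane-barrels)
  3.33x1 + 4.35x2 ≥ 11.56   (energy)
  130.9x1 ≥ 114.9   (oxygenate mass)
  x1, x2 ≥ 0.
Both inputs are positive at the optimum. Binding constraints: octane-barrels and oxygenate mass.
Optimal quantities: ethanol = 0.87777 barrels, butane = 2.3416 barrels.
Total cost: 106.26·0.87777 + 66·2.3416 = 247.8174.

$247.82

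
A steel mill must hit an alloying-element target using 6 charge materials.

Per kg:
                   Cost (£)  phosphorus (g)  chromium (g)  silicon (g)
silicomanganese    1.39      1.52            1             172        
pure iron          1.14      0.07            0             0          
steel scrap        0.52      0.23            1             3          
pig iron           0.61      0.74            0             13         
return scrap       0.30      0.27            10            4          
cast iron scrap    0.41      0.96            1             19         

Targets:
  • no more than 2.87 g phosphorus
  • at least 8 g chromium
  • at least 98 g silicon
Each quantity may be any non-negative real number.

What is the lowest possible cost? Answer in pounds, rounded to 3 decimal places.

£0.991

Let x1 = kg of silicomanganese, x2 = kg of pure iron, x3 = kg of steel scrap, x4 = kg of pig iron, x5 = kg of return scrap, x6 = kg of cast iron scrap.
Minimize 1.39x1 + 1.14x2 + 0.52x3 + 0.61x4 + 0.3x5 + 0.41x6 s.t.:
  1.52x1 + 0.07x2 + 0.23x3 + 0.74x4 + 0.27x5 + 0.96x6 ≤ 2.87   (phosphorus)
  1x1 + 1x3 + 10x5 + 1x6 ≥ 8   (chromium)
  172x1 + 3x3 + 13x4 + 4x5 + 19x6 ≥ 98   (silicon)
  x1, x2, x3, x4, x5, x6 ≥ 0.
The cheapest feasible vertex uses only silicomanganese, return scrap; pure iron, steel scrap, pig iron, cast iron scrap are not used. Binding constraints: chromium and silicon.
So silicomanganese = 0.5524 kg, return scrap = 0.7448 kg.
Hence cost = 1.39·0.5524 + 0.3·0.7448 = £0.99128.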